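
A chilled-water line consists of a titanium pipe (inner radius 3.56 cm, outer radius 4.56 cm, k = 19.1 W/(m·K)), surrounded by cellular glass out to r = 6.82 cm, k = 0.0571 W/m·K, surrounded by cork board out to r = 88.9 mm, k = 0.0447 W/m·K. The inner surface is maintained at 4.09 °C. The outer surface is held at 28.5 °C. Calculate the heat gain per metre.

Treat each layer as a resistance in series:
  R'_titanium = ln(0.0456/0.0356)/(2πk) = 0.2476/(2π·19.1) = 0.002063 m·K/W
  R'_cellular glass = ln(0.0682/0.0456)/(2πk) = 0.4025/(2π·0.0571) = 1.122 m·K/W
  R'_cork board = ln(0.0889/0.0682)/(2πk) = 0.2651/(2π·0.0447) = 0.9438 m·K/W
ΣR = 0.002063 + 1.122 + 0.9438 = 2.068 m·K/W
Q' = ΔT/ΣR = (4.09 °C − 28.5 °C)/2.068 = -11.8 W/m
(Negative Q' ⇒ heat flows inward; heat gain = 11.8 W/m.)

Q' = 11.8 W/m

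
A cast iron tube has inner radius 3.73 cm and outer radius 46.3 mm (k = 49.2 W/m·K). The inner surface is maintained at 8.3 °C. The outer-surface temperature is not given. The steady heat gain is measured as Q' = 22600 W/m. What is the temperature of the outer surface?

Sum the resistances:
  R'_cast iron = ln(0.0463/0.0373)/(2πk) = 0.2161/(2π·49.2) = 6.992×10^-4 m·K/W
ΣR = 6.992×10^-4 m·K/W
ΔT = Q'·ΣR = 22600 × 6.992×10^-4 = 15.80 K
Heat flows inward, so T_out = T_in + ΔT = 8.3 + 15.80 = 24.1 °C

T_out = 24.1 °C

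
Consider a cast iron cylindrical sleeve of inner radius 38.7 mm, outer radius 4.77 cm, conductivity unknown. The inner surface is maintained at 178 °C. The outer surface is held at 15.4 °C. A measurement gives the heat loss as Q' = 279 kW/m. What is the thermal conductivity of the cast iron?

ΣR = ΔT/Q' = |178 − 15.4|/2.79×10^5 = 5.828×10^-4 m·K/W
ln(r₂/r₁)/(2πk) = 5.828×10^-4 ⇒ k = 0.2091/(2π·5.828×10^-4) = 57.1 W/m·K

k = 57.1 W/m·K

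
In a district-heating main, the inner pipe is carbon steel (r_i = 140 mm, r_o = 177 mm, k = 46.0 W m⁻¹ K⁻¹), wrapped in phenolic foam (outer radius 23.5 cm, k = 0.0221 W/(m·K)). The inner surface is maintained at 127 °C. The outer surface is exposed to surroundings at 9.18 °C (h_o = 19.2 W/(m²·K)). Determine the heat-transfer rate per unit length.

Q' = 56.7 W/m

Treat each layer as a resistance in series:
  R'_carbon steel = ln(0.177/0.140)/(2πk) = 0.2345/(2π·46.0) = 8.114×10^-4 m·K/W
  R'_phenolic foam = ln(0.235/0.177)/(2πk) = 0.2834/(2π·0.0221) = 2.041 m·K/W
  R'_conv,out = 1/(2πr h) = 1/(2π·0.235·19.2) = 0.03527 m·K/W
ΣR = 8.114×10^-4 + 2.041 + 0.03527 = 2.077 m·K/W
Q' = ΔT/ΣR = (127 °C − 9.18 °C)/2.077 = 56.7 W/m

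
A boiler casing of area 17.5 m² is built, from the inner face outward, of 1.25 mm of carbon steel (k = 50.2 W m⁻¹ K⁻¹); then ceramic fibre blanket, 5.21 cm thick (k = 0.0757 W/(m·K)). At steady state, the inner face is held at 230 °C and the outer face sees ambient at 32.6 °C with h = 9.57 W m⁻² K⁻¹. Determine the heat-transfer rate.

Resistance network (inner→outer):
  R_carbon steel = L/(kA) = 0.00125/(50.2·17.5) = 1.423×10^-6 K/W
  R_ceramic fibre blanket = L/(kA) = 0.0521/(0.0757·17.5) = 0.03933 K/W
  R_conv,out = 1/(hA) = 1/(9.57·17.5) = 0.005971 K/W
ΣR = 1.423×10^-6 + 0.03933 + 0.005971 = 0.04530 K/W
Q = ΔT/ΣR = (230 °C − 32.6 °C)/0.04530 = 4360 W

Q = 4360 W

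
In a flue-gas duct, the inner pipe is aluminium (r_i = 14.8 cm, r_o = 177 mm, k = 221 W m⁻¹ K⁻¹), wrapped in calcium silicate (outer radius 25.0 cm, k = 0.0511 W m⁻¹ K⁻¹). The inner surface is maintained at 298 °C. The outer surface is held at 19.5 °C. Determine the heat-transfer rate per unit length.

Q' = 259 W/m

Treat each layer as a resistance in series:
  R'_aluminium = ln(0.177/0.148)/(2πk) = 0.1789/(2π·221) = 1.289×10^-4 m·K/W
  R'_calcium silicate = ln(0.250/0.177)/(2πk) = 0.3453/(2π·0.0511) = 1.075 m·K/W
ΣR = 1.289×10^-4 + 1.075 = 1.075 m·K/W
Q' = ΔT/ΣR = (298 °C − 19.5 °C)/1.075 = 259 W/m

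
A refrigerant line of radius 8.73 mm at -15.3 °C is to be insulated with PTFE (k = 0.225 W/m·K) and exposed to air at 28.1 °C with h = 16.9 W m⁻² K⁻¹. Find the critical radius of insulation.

For a cylinder, r_cr = k_ins/h = 0.225/16.9 = 0.0133 m = 1.33 cm

r_cr = 1.33 cm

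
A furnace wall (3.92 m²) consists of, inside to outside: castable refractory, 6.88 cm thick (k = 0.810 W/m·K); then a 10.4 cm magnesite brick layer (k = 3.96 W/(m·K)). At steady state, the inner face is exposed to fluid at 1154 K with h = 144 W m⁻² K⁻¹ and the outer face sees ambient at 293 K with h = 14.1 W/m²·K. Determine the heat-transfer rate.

Q = 17.9 kW

Treat each layer as a resistance in series:
  R_conv,in = 1/(hA) = 1/(144·3.92) = 0.001772 K/W
  R_castable refractory = L/(kA) = 0.0688/(0.810·3.92) = 0.02167 K/W
  R_magnesite brick = L/(kA) = 0.104/(3.96·3.92) = 0.006700 K/W
  R_conv,out = 1/(hA) = 1/(14.1·3.92) = 0.01809 K/W
ΣR = 0.001772 + 0.02167 + 0.006700 + 0.01809 = 0.04823 K/W
Q = ΔT/ΣR = (1154 K − 293 K)/0.04823 = 17900 W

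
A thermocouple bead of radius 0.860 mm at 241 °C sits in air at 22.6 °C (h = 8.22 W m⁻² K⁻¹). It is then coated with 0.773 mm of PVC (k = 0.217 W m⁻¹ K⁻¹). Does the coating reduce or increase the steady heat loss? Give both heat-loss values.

Critical radius for a sphere: r_cr = 2k/h = 0.0528 m = 5.28 cm.
Outer radius after coating: r₂ = 8.60×10^-4 + 7.73×10^-4 = 0.001633 m.
Since r₁ < r_cr and r₂ ≤ r_cr, the coating moves toward the maximum at r_cr — heat loss rises.
Bare: R = 1/(4πr₁²h) = 13090 K/W; Q = 218.4/13090 = 0.0167 W.
Coated: R = R_cond + R_conv = 3832 K/W; Q = 218.4/3832 = 0.0570 W.

increases: 0.0167 → 0.0570 W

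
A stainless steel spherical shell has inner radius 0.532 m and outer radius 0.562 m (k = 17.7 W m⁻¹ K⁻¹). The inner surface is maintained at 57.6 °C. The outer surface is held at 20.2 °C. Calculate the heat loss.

Q = 82900 W

Q = 4πk·ΔT/(1/r₁ − 1/r₂) = 4π × 17.7 × 37.4 / (1/0.532 − 1/0.562) = 82900 W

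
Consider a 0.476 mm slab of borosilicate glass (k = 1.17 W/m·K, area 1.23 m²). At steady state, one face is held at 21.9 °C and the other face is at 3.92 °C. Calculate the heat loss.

Q = kA·ΔT/L = 1.17 × 1.23 × |21.9 °C − 3.92 °C| / 4.76×10^-4 = 54400 W

Q = 54400 W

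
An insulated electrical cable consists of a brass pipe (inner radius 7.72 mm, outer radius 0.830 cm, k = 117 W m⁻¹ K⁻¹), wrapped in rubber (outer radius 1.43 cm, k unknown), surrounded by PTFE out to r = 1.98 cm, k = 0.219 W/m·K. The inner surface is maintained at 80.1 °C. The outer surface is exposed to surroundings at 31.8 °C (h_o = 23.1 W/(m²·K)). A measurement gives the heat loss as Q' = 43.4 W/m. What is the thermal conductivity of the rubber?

k = 0.164 W/m·K

ΣR = ΔT/Q' = |80.1 − 31.8|/43.4 = 1.113 m·K/W
Known resistances:
  R'_brass = ln(0.00830/0.00772)/(2πk) = 0.07244/(2π·117) = 9.854×10^-5 m·K/W
  R'_PTFE = ln(0.0198/0.0143)/(2πk) = 0.3254/(2π·0.219) = 0.2365 m·K/W
  R'_conv,out = 1/(2πr h) = 1/(2π·0.0198·23.1) = 0.3480 m·K/W
R_rubber = ΣR − ΣR_known = 1.113 − 0.5846 = 0.5284 m·K/W
ln(r₂/r₁)/(2πk) = 0.5284 ⇒ k = 0.5440/(2π·0.5284) = 0.164 W/m·K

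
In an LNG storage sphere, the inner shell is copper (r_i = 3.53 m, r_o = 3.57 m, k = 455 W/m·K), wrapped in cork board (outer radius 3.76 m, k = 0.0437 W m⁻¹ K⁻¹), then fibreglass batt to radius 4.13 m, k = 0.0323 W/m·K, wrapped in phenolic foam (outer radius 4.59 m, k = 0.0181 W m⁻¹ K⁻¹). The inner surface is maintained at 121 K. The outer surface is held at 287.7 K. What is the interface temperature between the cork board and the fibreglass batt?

T = 143 K

Resistance network (inner→outer):
  R_copper = (1/3.53 − 1/3.57)/(4πk) = 0.003174/(4π·455) = 5.551×10^-7 K/W
  R_cork board = (1/3.57 − 1/3.76)/(4πk) = 0.01415/(4π·0.0437) = 0.02578 K/W
  R_fibreglass batt = (1/3.76 − 1/4.13)/(4πk) = 0.02383/(4π·0.0323) = 0.05870 K/W
  R_phenolic foam = (1/4.13 − 1/4.59)/(4πk) = 0.02427/(4π·0.0181) = 0.1067 K/W
ΣR = 5.551×10^-7 + 0.02578 + 0.05870 + 0.1067 = 0.1912 K/W
Q = ΔT/ΣR = (121 K − 287.7 K)/0.1912 = -871.9 W
From the inner boundary to the cork board/fibreglass batt interface, ΣR_partial = 0.02578 K/W.
T_interface = T_in − Q·ΣR_partial = 121 K − (-871.9)(0.02578) = 143 K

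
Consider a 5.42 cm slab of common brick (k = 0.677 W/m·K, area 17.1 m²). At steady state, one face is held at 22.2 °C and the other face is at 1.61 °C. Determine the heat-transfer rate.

Q = kA·ΔT/L = 0.677 × 17.1 × |22.2 °C − 1.61 °C| / 0.0542 = 4400 W

Q = 4.40 kW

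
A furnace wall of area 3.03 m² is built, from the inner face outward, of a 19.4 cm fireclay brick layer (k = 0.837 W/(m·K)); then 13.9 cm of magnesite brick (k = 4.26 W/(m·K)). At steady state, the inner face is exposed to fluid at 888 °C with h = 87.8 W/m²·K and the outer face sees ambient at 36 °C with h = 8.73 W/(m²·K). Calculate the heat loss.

Treat each layer as a resistance in series:
  R_conv,in = 1/(hA) = 1/(87.8·3.03) = 0.003759 K/W
  R_fireclay brick = L/(kA) = 0.194/(0.837·3.03) = 0.07650 K/W
  R_magnesite brick = L/(kA) = 0.139/(4.26·3.03) = 0.01077 K/W
  R_conv,out = 1/(hA) = 1/(8.73·3.03) = 0.03780 K/W
ΣR = 0.003759 + 0.07650 + 0.01077 + 0.03780 = 0.1288 K/W
Q = ΔT/ΣR = (888 °C − 36 °C)/0.1288 = 6610 W

Q = 6610 W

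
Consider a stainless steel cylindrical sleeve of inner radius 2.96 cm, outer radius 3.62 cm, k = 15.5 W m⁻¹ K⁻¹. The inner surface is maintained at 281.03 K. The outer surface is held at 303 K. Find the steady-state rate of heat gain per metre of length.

Q' = 2πk·ΔT/ln(r₂/r₁) = 2π × 15.5 × 21.97 / ln(0.0362/0.0296) = 10600 W/m

Q' = 10600 W/m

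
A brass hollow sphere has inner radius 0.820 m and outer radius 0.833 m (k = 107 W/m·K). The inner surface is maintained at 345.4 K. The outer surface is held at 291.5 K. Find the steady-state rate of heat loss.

Q = 4πk·ΔT/(1/r₁ − 1/r₂) = 4π × 107 × 53.9 / (1/0.820 − 1/0.833) = 3.81×10^6 W

Q = 3810 kW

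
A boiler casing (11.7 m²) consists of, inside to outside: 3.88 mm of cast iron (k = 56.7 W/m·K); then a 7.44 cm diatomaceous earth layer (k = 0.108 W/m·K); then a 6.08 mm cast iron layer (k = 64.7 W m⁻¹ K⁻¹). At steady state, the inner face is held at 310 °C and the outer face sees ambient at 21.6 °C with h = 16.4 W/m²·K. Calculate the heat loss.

Q = 4500 W

Treat each layer as a resistance in series:
  R_cast iron = L/(kA) = 0.00388/(56.7·11.7) = 5.849×10^-6 K/W
  R_diatomaceous earth = L/(kA) = 0.0744/(0.108·11.7) = 0.05888 K/W
  R_cast iron = L/(kA) = 0.00608/(64.7·11.7) = 8.032×10^-6 K/W
  R_conv,out = 1/(hA) = 1/(16.4·11.7) = 0.005212 K/W
ΣR = 5.849×10^-6 + 0.05888 + 8.032×10^-6 + 0.005212 = 0.06411 K/W
Q = ΔT/ΣR = (310 °C − 21.6 °C)/0.06411 = 4500 W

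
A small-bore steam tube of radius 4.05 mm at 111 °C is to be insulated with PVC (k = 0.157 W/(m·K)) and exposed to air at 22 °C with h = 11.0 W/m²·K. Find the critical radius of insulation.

For a cylinder, r_cr = k_ins/h = 0.157/11.0 = 0.0143 m = 1.43 cm

r_cr = 1.43 cm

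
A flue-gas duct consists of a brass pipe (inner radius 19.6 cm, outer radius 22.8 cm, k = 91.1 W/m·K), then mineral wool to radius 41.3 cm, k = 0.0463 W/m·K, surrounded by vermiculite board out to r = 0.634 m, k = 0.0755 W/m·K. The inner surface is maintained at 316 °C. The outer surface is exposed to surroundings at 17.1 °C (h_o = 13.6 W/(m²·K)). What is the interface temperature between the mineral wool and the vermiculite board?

T = 110 °C

Resistance network (inner→outer):
  R'_brass = ln(0.228/0.196)/(2πk) = 0.1512/(2π·91.1) = 2.642×10^-4 m·K/W
  R'_mineral wool = ln(0.413/0.228)/(2πk) = 0.5941/(2π·0.0463) = 2.042 m·K/W
  R'_vermiculite board = ln(0.634/0.413)/(2πk) = 0.4286/(2π·0.0755) = 0.9035 m·K/W
  R'_conv,out = 1/(2πr h) = 1/(2π·0.634·13.6) = 0.01846 m·K/W
ΣR = 2.642×10^-4 + 2.042 + 0.9035 + 0.01846 = 2.964 m·K/W
Q' = ΔT/ΣR = (316 °C − 17.1 °C)/2.964 = 100.8 W/m
From the inner boundary to the mineral wool/vermiculite board interface, ΣR_partial = 2.042 m·K/W.
T_interface = T_in − Q'·ΣR_partial = 316 °C − (100.8)(2.042) = 110 °C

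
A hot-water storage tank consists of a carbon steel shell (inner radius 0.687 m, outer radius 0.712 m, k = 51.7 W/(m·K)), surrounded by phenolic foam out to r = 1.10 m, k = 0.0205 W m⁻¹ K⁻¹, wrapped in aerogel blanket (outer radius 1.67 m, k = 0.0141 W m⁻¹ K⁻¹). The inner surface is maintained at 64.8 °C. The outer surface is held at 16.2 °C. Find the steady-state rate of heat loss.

Treat each layer as a resistance in series:
  R_carbon steel = (1/0.687 − 1/0.712)/(4πk) = 0.05111/(4π·51.7) = 7.867×10^-5 K/W
  R_phenolic foam = (1/0.712 − 1/1.10)/(4πk) = 0.4954/(4π·0.0205) = 1.923 K/W
  R_aerogel blanket = (1/1.10 − 1/1.67)/(4πk) = 0.3103/(4π·0.0141) = 1.751 K/W
ΣR = 7.867×10^-5 + 1.923 + 1.751 = 3.674 K/W
Q = ΔT/ΣR = (64.8 °C − 16.2 °C)/3.674 = 13.2 W

Q = 13.2 W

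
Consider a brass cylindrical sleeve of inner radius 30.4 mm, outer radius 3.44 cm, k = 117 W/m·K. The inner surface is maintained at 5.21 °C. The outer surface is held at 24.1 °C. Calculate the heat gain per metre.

Q' = 2πk·ΔT/ln(r₂/r₁) = 2π × 117 × 18.89 / ln(0.0344/0.0304) = 1.12×10^5 W/m

Q' = 1.12×10^5 W/m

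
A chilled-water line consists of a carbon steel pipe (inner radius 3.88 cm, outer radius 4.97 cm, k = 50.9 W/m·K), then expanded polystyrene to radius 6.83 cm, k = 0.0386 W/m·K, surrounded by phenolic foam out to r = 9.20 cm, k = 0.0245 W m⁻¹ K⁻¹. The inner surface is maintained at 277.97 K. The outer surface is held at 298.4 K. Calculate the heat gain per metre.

Q' = 6.29 W/m

Series thermal resistances, inner to outer:
  R'_carbon steel = ln(0.0497/0.0388)/(2πk) = 0.2476/(2π·50.9) = 7.742×10^-4 m·K/W
  R'_expanded polystyrene = ln(0.0683/0.0497)/(2πk) = 0.3179/(2π·0.0386) = 1.311 m·K/W
  R'_phenolic foam = ln(0.0920/0.0683)/(2πk) = 0.2979/(2π·0.0245) = 1.935 m·K/W
ΣR = 7.742×10^-4 + 1.311 + 1.935 = 3.247 m·K/W
Q' = ΔT/ΣR = (277.97 K − 298.4 K)/3.247 = -6.29 W/m
(Negative Q' ⇒ heat flows inward; heat gain = 6.29 W/m.)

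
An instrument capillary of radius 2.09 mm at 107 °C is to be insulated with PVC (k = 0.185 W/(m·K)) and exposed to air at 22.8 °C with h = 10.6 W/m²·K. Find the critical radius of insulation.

r_cr = 1.75 cm

For a cylinder, r_cr = k_ins/h = 0.185/10.6 = 0.0175 m = 1.75 cm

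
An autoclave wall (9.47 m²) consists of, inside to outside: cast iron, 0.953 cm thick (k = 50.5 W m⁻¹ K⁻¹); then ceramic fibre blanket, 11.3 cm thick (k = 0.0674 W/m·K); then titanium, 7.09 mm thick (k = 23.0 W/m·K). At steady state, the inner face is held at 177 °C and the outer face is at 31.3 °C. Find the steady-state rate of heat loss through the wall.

Q = 823 W

Treat each layer as a resistance in series:
  R_cast iron = L/(kA) = 0.00953/(50.5·9.47) = 1.993×10^-5 K/W
  R_ceramic fibre blanket = L/(kA) = 0.113/(0.0674·9.47) = 0.1770 K/W
  R_titanium = L/(kA) = 0.00709/(23.0·9.47) = 3.255×10^-5 K/W
ΣR = 1.993×10^-5 + 0.1770 + 3.255×10^-5 = 0.1771 K/W
Q = ΔT/ΣR = (177 °C − 31.3 °C)/0.1771 = 823 W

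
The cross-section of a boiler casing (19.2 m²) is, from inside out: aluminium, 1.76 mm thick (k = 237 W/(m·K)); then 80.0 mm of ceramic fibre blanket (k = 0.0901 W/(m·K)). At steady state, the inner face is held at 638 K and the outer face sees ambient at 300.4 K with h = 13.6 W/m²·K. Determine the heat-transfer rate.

Q = 6740 W

Resistance network (inner→outer):
  R_aluminium = L/(kA) = 0.00176/(237·19.2) = 3.868×10^-7 K/W
  R_ceramic fibre blanket = L/(kA) = 0.0800/(0.0901·19.2) = 0.04624 K/W
  R_conv,out = 1/(hA) = 1/(13.6·19.2) = 0.003830 K/W
ΣR = 3.868×10^-7 + 0.04624 + 0.003830 = 0.05007 K/W
Q = ΔT/ΣR = (638 K − 300.4 K)/0.05007 = 6740 W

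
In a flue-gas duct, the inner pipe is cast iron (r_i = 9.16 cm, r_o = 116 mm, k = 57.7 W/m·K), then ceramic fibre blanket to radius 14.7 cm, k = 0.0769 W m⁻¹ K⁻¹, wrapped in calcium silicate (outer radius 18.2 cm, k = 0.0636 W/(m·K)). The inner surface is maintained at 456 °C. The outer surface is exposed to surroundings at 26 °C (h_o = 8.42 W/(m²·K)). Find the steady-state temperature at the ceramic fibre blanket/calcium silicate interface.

T = 269 °C

Series thermal resistances, inner to outer:
  R'_cast iron = ln(0.116/0.0916)/(2πk) = 0.2362/(2π·57.7) = 6.514×10^-4 m·K/W
  R'_ceramic fibre blanket = ln(0.147/0.116)/(2πk) = 0.2368/(2π·0.0769) = 0.4902 m·K/W
  R'_calcium silicate = ln(0.182/0.147)/(2πk) = 0.2136/(2π·0.0636) = 0.5345 m·K/W
  R'_conv,out = 1/(2πr h) = 1/(2π·0.182·8.42) = 0.1039 m·K/W
ΣR = 6.514×10^-4 + 0.4902 + 0.5345 + 0.1039 = 1.129 m·K/W
Q' = ΔT/ΣR = (456 °C − 26 °C)/1.129 = 380.9 W/m
From the inner boundary to the ceramic fibre blanket/calcium silicate interface, ΣR_partial = 0.4909 m·K/W.
T_interface = T_in − Q'·ΣR_partial = 456 °C − (380.9)(0.4909) = 269 °C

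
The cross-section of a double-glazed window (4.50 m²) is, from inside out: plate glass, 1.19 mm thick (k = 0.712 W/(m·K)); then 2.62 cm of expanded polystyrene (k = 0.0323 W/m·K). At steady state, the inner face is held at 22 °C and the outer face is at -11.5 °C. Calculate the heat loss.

Treat each layer as a resistance in series:
  R_plate glass = L/(kA) = 0.00119/(0.712·4.50) = 3.714×10^-4 K/W
  R_expanded polystyrene = L/(kA) = 0.0262/(0.0323·4.50) = 0.1803 K/W
ΣR = 3.714×10^-4 + 0.1803 = 0.1807 K/W
Q = ΔT/ΣR = (22 °C − -11.5 °C)/0.1807 = 185 W

Q = 185 W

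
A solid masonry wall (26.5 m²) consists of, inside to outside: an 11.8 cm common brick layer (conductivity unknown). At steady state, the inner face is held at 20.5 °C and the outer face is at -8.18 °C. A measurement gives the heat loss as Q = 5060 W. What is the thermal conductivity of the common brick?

ΣR = ΔT/Q = |20.5 − -8.18|/5060 = 0.005668 K/W
L/(kA) = 0.005668 ⇒ k = 0.118/(0.005668·26.5) = 0.786 W/m·K

k = 0.786 W/m·K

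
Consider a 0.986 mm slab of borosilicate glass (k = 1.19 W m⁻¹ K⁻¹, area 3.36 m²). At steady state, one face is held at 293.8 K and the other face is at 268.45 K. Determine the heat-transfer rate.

Q = 103 kW

Q = kA·ΔT/L = 1.19 × 3.36 × |293.8 K − 268.45 K| / 9.86×10^-4 = 1.03×10^5 W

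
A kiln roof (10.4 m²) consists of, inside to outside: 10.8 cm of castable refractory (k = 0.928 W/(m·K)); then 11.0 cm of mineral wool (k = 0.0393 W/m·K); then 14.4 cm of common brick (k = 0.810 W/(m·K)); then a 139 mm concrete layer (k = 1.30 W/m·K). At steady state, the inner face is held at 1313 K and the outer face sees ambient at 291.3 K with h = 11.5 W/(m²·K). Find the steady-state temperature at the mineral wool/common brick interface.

T = 407 K

Resistance network (inner→outer):
  R_castable refractory = L/(kA) = 0.108/(0.928·10.4) = 0.01119 K/W
  R_mineral wool = L/(kA) = 0.110/(0.0393·10.4) = 0.2691 K/W
  R_common brick = L/(kA) = 0.144/(0.810·10.4) = 0.01709 K/W
  R_concrete = L/(kA) = 0.139/(1.30·10.4) = 0.01028 K/W
  R_conv,out = 1/(hA) = 1/(11.5·10.4) = 0.008361 K/W
ΣR = 0.01119 + 0.2691 + 0.01709 + 0.01028 + 0.008361 = 0.3160 K/W
Q = ΔT/ΣR = (1313 K − 291.3 K)/0.3160 = 3233 W
From the inner boundary to the mineral wool/common brick interface, ΣR_partial = 0.2803 K/W.
T_interface = T_in − Q·ΣR_partial = 1313 K − (3233)(0.2803) = 407 K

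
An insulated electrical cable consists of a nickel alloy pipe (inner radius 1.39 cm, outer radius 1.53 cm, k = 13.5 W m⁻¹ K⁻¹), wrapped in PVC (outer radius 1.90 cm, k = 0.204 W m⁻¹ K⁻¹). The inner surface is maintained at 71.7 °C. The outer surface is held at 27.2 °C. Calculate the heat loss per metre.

Q' = 262 W/m

Series thermal resistances, inner to outer:
  R'_nickel alloy = ln(0.0153/0.0139)/(2πk) = 0.09596/(2π·13.5) = 0.001131 m·K/W
  R'_PVC = ln(0.0190/0.0153)/(2πk) = 0.2166/(2π·0.204) = 0.1690 m·K/W
ΣR = 0.001131 + 0.1690 = 0.1701 m·K/W
Q' = ΔT/ΣR = (71.7 °C − 27.2 °C)/0.1701 = 262 W/m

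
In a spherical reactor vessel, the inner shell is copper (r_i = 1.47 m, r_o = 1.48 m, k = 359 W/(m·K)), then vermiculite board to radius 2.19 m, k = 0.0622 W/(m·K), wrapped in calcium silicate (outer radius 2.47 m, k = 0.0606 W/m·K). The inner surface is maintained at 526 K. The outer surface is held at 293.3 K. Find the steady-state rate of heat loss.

Q = 668 W

Resistance network (inner→outer):
  R_copper = (1/1.47 − 1/1.48)/(4πk) = 0.004596/(4π·359) = 1.019×10^-6 K/W
  R_vermiculite board = (1/1.48 − 1/2.19)/(4πk) = 0.2191/(4π·0.0622) = 0.2803 K/W
  R_calcium silicate = (1/2.19 − 1/2.47)/(4πk) = 0.05176/(4π·0.0606) = 0.06797 K/W
ΣR = 1.019×10^-6 + 0.2803 + 0.06797 = 0.3483 K/W
Q = ΔT/ΣR = (526 K − 293.3 K)/0.3483 = 668 W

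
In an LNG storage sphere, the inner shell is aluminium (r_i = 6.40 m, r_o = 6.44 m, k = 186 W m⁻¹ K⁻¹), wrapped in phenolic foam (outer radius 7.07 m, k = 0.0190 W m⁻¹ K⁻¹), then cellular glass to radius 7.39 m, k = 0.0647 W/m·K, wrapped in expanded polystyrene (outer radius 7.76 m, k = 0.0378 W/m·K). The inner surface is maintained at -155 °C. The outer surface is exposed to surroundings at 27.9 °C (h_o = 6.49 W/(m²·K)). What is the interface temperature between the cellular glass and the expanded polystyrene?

T = -3.9 °C

Treat each layer as a resistance in series:
  R_aluminium = (1/6.40 − 1/6.44)/(4πk) = 9.705×10^-4/(4π·186) = 4.152×10^-7 K/W
  R_phenolic foam = (1/6.44 − 1/7.07)/(4πk) = 0.01384/(4π·0.0190) = 0.05795 K/W
  R_cellular glass = (1/7.07 − 1/7.39)/(4πk) = 0.006125/(4π·0.0647) = 0.007533 K/W
  R_expanded polystyrene = (1/7.39 − 1/7.76)/(4πk) = 0.006452/(4π·0.0378) = 0.01358 K/W
  R_conv,out = 1/(4πr²h) = 1/(4π·7.76²·6.49) = 2.036×10^-4 K/W
ΣR = 4.152×10^-7 + 0.05795 + 0.007533 + 0.01358 + 2.036×10^-4 = 0.07927 K/W
Q = ΔT/ΣR = (-155 °C − 27.9 °C)/0.07927 = -2307 W
From the inner boundary to the cellular glass/expanded polystyrene interface, ΣR_partial = 0.06548 K/W.
T_interface = T_in − Q·ΣR_partial = -155 °C − (-2307)(0.06548) = -3.9 °C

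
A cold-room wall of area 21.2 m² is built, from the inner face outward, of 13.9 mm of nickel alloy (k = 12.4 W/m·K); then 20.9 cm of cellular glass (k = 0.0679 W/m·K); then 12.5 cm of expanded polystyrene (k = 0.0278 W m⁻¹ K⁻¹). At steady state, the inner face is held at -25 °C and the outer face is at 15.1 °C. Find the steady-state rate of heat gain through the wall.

Treat each layer as a resistance in series:
  R_nickel alloy = L/(kA) = 0.0139/(12.4·21.2) = 5.288×10^-5 K/W
  R_cellular glass = L/(kA) = 0.209/(0.0679·21.2) = 0.1452 K/W
  R_expanded polystyrene = L/(kA) = 0.125/(0.0278·21.2) = 0.2121 K/W
ΣR = 5.288×10^-5 + 0.1452 + 0.2121 = 0.3574 K/W
Q = ΔT/ΣR = (-25 °C − 15.1 °C)/0.3574 = -112 W
(Negative Q ⇒ heat flows inward; heat gain = 112 W.)

Q = 112 W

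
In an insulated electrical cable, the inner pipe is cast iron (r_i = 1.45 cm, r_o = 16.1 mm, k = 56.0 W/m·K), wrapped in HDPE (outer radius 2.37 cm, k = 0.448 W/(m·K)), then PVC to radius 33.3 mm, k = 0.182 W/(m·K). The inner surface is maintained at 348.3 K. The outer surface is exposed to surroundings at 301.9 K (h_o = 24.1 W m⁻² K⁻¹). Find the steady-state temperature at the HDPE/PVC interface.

Series thermal resistances, inner to outer:
  R'_cast iron = ln(0.0161/0.0145)/(2πk) = 0.1047/(2π·56.0) = 2.975×10^-4 m·K/W
  R'_HDPE = ln(0.0237/0.0161)/(2πk) = 0.3867/(2π·0.448) = 0.1374 m·K/W
  R'_PVC = ln(0.0333/0.0237)/(2πk) = 0.3401/(2π·0.182) = 0.2974 m·K/W
  R'_conv,out = 1/(2πr h) = 1/(2π·0.0333·24.1) = 0.1983 m·K/W
ΣR = 2.975×10^-4 + 0.1374 + 0.2974 + 0.1983 = 0.6334 m·K/W
Q' = ΔT/ΣR = (348.3 K − 301.9 K)/0.6334 = 73.26 W/m
From the inner boundary to the HDPE/PVC interface, ΣR_partial = 0.1377 m·K/W.
T_interface = T_in − Q'·ΣR_partial = 348.3 K − (73.26)(0.1377) = 338.2 K

T = 338.2 K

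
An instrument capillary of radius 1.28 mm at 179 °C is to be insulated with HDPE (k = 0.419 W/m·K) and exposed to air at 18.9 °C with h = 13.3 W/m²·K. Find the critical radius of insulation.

For a cylinder, r_cr = k_ins/h = 0.419/13.3 = 0.0315 m = 3.15 cm

r_cr = 3.15 cm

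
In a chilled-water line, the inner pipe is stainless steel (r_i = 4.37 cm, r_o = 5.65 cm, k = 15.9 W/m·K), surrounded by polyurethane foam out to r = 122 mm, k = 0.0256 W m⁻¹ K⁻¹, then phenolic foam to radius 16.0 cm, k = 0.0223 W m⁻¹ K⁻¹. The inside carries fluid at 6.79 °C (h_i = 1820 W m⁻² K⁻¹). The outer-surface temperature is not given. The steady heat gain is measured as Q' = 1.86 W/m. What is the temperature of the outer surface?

Series resistances:
  R'_conv,in = 1/(2πr h) = 1/(2π·0.0437·1820) = 0.002001 m·K/W
  R'_stainless steel = ln(0.0565/0.0437)/(2πk) = 0.2569/(2π·15.9) = 0.002571 m·K/W
  R'_polyurethane foam = ln(0.122/0.0565)/(2πk) = 0.7698/(2π·0.0256) = 4.786 m·K/W
  R'_phenolic foam = ln(0.160/0.122)/(2πk) = 0.2712/(2π·0.0223) = 1.935 m·K/W
ΣR = 6.726 m·K/W
ΔT = Q'·ΣR = 1.86 × 6.726 = 12.51 K
Heat flows inward, so T_out = T_in + ΔT = 6.79 + 12.51 = 19.3 °C

T_out = 19.3 °C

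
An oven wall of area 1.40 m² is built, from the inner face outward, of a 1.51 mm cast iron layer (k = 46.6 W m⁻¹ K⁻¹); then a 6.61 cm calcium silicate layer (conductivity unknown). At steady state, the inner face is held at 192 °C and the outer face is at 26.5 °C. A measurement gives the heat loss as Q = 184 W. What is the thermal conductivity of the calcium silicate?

ΣR = ΔT/Q = |192 − 26.5|/184 = 0.8995 K/W
Known resistances:
  R_cast iron = L/(kA) = 0.00151/(46.6·1.40) = 2.315×10^-5 K/W
R_calcium silicate = ΣR − ΣR_known = 0.8995 − 2.315×10^-5 = 0.8995 K/W
L/(kA) = 0.8995 ⇒ k = 0.0661/(0.8995·1.40) = 0.0525 W/m·K

k = 0.0525 W/m·K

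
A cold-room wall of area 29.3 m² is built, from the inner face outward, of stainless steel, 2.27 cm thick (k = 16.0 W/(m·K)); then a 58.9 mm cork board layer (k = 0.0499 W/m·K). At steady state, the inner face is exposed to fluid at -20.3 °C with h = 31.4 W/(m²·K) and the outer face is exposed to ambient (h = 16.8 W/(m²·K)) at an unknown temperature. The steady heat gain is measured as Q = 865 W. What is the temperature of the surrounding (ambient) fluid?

T_out = 17.3 °C

Series resistances:
  R_conv,in = 1/(hA) = 1/(31.4·29.3) = 0.001087 K/W
  R_stainless steel = L/(kA) = 0.0227/(16.0·29.3) = 4.842×10^-5 K/W
  R_cork board = L/(kA) = 0.0589/(0.0499·29.3) = 0.04029 K/W
  R_conv,out = 1/(hA) = 1/(16.8·29.3) = 0.002032 K/W
ΣR = 0.04345 K/W
ΔT = Q·ΣR = 865 × 0.04345 = 37.58 K
Heat flows inward, so T_out = T_in + ΔT = -20.3 + 37.58 = 17.3 °C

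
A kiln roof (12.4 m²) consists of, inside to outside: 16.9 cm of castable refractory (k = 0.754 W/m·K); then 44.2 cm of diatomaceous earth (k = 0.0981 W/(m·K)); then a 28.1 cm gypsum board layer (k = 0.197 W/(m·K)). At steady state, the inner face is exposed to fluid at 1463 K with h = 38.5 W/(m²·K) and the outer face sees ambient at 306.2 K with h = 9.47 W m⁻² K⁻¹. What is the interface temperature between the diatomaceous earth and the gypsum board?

T = 588 K

Resistance network (inner→outer):
  R_conv,in = 1/(hA) = 1/(38.5·12.4) = 0.002095 K/W
  R_castable refractory = L/(kA) = 0.169/(0.754·12.4) = 0.01808 K/W
  R_diatomaceous earth = L/(kA) = 0.442/(0.0981·12.4) = 0.3634 K/W
  R_gypsum board = L/(kA) = 0.281/(0.197·12.4) = 0.1150 K/W
  R_conv,out = 1/(hA) = 1/(9.47·12.4) = 0.008516 K/W
ΣR = 0.002095 + 0.01808 + 0.3634 + 0.1150 + 0.008516 = 0.5071 K/W
Q = ΔT/ΣR = (1463 K − 306.2 K)/0.5071 = 2281 W
From the inner boundary to the diatomaceous earth/gypsum board interface, ΣR_partial = 0.3836 K/W.
T_interface = T_in − Q·ΣR_partial = 1463 K − (2281)(0.3836) = 588 K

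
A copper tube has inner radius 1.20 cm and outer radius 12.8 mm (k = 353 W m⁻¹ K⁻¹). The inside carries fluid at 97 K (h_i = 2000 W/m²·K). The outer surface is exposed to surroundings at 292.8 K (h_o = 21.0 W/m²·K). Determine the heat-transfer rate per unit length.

Treat each layer as a resistance in series:
  R'_conv,in = 1/(2πr h) = 1/(2π·0.0120·2000) = 0.006631 m·K/W
  R'_copper = ln(0.0128/0.0120)/(2πk) = 0.06454/(2π·353) = 2.910×10^-5 m·K/W
  R'_conv,out = 1/(2πr h) = 1/(2π·0.0128·21.0) = 0.5921 m·K/W
ΣR = 0.006631 + 2.910×10^-5 + 0.5921 = 0.5988 m·K/W
Q' = ΔT/ΣR = (97 K − 292.8 K)/0.5988 = -327 W/m
(Negative Q' ⇒ heat flows inward; heat gain = 327 W/m.)

Q' = 327 W/m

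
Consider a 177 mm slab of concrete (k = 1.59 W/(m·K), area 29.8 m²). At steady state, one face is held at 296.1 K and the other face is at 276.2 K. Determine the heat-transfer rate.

Q = kA·ΔT/L = 1.59 × 29.8 × |296.1 K − 276.2 K| / 0.177 = 5330 W

Q = 5330 W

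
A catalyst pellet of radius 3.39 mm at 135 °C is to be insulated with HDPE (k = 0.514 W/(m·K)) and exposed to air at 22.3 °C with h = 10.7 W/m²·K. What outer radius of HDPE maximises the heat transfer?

For a sphere, r_cr = 2k_ins/h = 2·0.514/10.7 = 0.0961 m = 9.61 cm

r_cr = 9.61 cm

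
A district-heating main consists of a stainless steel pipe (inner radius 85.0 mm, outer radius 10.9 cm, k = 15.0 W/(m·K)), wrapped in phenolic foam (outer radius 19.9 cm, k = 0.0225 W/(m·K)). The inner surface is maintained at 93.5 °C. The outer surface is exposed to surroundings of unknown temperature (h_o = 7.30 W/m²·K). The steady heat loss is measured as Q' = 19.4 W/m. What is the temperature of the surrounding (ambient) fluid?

Sum the resistances:
  R'_stainless steel = ln(0.109/0.0850)/(2πk) = 0.2487/(2π·15.0) = 0.002639 m·K/W
  R'_phenolic foam = ln(0.199/0.109)/(2πk) = 0.6020/(2π·0.0225) = 4.258 m·K/W
  R'_conv,out = 1/(2πr h) = 1/(2π·0.199·7.30) = 0.1096 m·K/W
ΣR = 4.370 m·K/W
ΔT = Q'·ΣR = 19.4 × 4.370 = 84.78 K
Heat flows outward, so T_out = T_in − ΔT = 93.5 − 84.78 = 8.72 °C

T_out = 8.72 °C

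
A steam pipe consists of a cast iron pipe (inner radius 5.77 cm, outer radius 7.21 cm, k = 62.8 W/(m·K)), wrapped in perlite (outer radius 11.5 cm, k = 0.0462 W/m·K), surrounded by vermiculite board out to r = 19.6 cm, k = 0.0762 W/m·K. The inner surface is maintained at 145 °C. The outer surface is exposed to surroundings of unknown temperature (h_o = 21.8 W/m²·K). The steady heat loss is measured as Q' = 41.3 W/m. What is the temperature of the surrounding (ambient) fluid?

T_out = 31.0 °C

Sum the resistances:
  R'_cast iron = ln(0.0721/0.0577)/(2πk) = 0.2228/(2π·62.8) = 5.646×10^-4 m·K/W
  R'_perlite = ln(0.115/0.0721)/(2πk) = 0.4669/(2π·0.0462) = 1.608 m·K/W
  R'_vermiculite board = ln(0.196/0.115)/(2πk) = 0.5332/(2π·0.0762) = 1.114 m·K/W
  R'_conv,out = 1/(2πr h) = 1/(2π·0.196·21.8) = 0.03725 m·K/W
ΣR = 2.760 m·K/W
ΔT = Q'·ΣR = 41.3 × 2.760 = 114.0 K
Heat flows outward, so T_out = T_in − ΔT = 145 − 114.0 = 31.0 °C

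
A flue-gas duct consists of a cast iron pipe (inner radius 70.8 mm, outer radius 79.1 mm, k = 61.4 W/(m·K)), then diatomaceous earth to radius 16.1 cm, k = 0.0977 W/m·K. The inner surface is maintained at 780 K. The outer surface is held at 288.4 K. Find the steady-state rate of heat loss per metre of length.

Q' = 425 W/m

Resistance network (inner→outer):
  R'_cast iron = ln(0.0791/0.0708)/(2πk) = 0.1109/(2π·61.4) = 2.873×10^-4 m·K/W
  R'_diatomaceous earth = ln(0.161/0.0791)/(2πk) = 0.7107/(2π·0.0977) = 1.158 m·K/W
ΣR = 2.873×10^-4 + 1.158 = 1.158 m·K/W
Q' = ΔT/ΣR = (780 K − 288.4 K)/1.158 = 425 W/m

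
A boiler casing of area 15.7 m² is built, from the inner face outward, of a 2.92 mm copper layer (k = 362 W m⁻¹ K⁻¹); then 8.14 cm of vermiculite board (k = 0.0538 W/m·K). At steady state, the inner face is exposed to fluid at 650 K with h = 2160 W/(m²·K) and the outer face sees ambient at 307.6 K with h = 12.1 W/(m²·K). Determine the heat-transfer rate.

Resistance network (inner→outer):
  R_conv,in = 1/(hA) = 1/(2160·15.7) = 2.949×10^-5 K/W
  R_copper = L/(kA) = 0.00292/(362·15.7) = 5.138×10^-7 K/W
  R_vermiculite board = L/(kA) = 0.0814/(0.0538·15.7) = 0.09637 K/W
  R_conv,out = 1/(hA) = 1/(12.1·15.7) = 0.005264 K/W
ΣR = 2.949×10^-5 + 5.138×10^-7 + 0.09637 + 0.005264 = 0.1017 K/W
Q = ΔT/ΣR = (650 K − 307.6 K)/0.1017 = 3370 W

Q = 3.37 kW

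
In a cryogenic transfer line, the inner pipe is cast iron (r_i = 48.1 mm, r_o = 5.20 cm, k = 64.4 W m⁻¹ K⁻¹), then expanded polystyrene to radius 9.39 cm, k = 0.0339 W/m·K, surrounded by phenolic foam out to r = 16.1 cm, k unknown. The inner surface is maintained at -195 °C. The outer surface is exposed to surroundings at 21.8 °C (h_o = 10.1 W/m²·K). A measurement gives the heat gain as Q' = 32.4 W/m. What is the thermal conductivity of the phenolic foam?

ΣR = ΔT/Q' = |-195 − 21.8|/32.4 = 6.691 m·K/W
Known resistances:
  R'_cast iron = ln(0.0520/0.0481)/(2πk) = 0.07796/(2π·64.4) = 1.927×10^-4 m·K/W
  R'_expanded polystyrene = ln(0.0939/0.0520)/(2πk) = 0.5910/(2π·0.0339) = 2.775 m·K/W
  R'_conv,out = 1/(2πr h) = 1/(2π·0.161·10.1) = 0.09788 m·K/W
R_phenolic foam = ΣR − ΣR_known = 6.691 − 2.873 = 3.818 m·K/W
ln(r₂/r₁)/(2πk) = 3.818 ⇒ k = 0.5392/(2π·3.818) = 0.0225 W/m·K

k = 0.0225 W/m·K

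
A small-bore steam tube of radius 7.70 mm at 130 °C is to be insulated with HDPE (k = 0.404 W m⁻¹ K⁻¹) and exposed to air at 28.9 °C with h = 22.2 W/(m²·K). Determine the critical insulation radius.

r_cr = 1.82 cm

For a cylinder, r_cr = k_ins/h = 0.404/22.2 = 0.0182 m = 1.82 cm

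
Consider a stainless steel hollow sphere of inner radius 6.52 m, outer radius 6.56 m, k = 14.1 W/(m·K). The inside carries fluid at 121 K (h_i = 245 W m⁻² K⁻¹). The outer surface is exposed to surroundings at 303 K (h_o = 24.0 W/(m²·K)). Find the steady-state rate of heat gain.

Series thermal resistances, inner to outer:
  R_conv,in = 1/(4πr²h) = 1/(4π·6.52²·245) = 7.641×10^-6 K/W
  R_stainless steel = (1/6.52 − 1/6.56)/(4πk) = 9.352×10^-4/(4π·14.1) = 5.278×10^-6 K/W
  R_conv,out = 1/(4πr²h) = 1/(4π·6.56²·24.0) = 7.705×10^-5 K/W
ΣR = 7.641×10^-6 + 5.278×10^-6 + 7.705×10^-5 = 8.997×10^-5 K/W
Q = ΔT/ΣR = (121 K − 303 K)/8.997×10^-5 = -2.02×10^6 W
(Negative Q ⇒ heat flows inward; heat gain = 2.02×10^6 W.)

Q = 2020 kW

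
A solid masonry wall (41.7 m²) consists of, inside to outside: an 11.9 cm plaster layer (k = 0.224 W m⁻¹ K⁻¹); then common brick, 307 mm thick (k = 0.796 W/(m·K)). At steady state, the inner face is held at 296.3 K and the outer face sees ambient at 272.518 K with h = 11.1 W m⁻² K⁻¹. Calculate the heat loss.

Q = 985 W

Resistance network (inner→outer):
  R_plaster = L/(kA) = 0.119/(0.224·41.7) = 0.01274 K/W
  R_common brick = L/(kA) = 0.307/(0.796·41.7) = 0.009249 K/W
  R_conv,out = 1/(hA) = 1/(11.1·41.7) = 0.002160 K/W
ΣR = 0.01274 + 0.009249 + 0.002160 = 0.02415 K/W
Q = ΔT/ΣR = (296.3 K − 272.518 K)/0.02415 = 985 W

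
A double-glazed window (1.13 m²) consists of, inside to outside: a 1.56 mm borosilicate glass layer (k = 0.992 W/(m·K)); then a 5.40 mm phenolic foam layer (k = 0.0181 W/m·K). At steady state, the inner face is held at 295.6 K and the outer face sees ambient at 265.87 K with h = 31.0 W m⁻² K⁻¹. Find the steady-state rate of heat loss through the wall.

Q = 101 W

Series thermal resistances, inner to outer:
  R_borosilicate glass = L/(kA) = 0.00156/(0.992·1.13) = 0.001392 K/W
  R_phenolic foam = L/(kA) = 0.00540/(0.0181·1.13) = 0.2640 K/W
  R_conv,out = 1/(hA) = 1/(31.0·1.13) = 0.02855 K/W
ΣR = 0.001392 + 0.2640 + 0.02855 = 0.2939 K/W
Q = ΔT/ΣR = (295.6 K − 265.87 K)/0.2939 = 101 W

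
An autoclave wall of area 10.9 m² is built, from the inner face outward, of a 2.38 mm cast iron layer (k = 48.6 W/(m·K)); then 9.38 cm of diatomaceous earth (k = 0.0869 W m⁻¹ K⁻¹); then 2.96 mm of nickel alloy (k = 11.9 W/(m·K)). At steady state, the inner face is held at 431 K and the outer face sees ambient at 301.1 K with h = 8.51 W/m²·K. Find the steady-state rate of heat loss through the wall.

Series thermal resistances, inner to outer:
  R_cast iron = L/(kA) = 0.00238/(48.6·10.9) = 4.493×10^-6 K/W
  R_diatomaceous earth = L/(kA) = 0.0938/(0.0869·10.9) = 0.09903 K/W
  R_nickel alloy = L/(kA) = 0.00296/(11.9·10.9) = 2.282×10^-5 K/W
  R_conv,out = 1/(hA) = 1/(8.51·10.9) = 0.01078 K/W
ΣR = 4.493×10^-6 + 0.09903 + 2.282×10^-5 + 0.01078 = 0.1098 K/W
Q = ΔT/ΣR = (431 K − 301.1 K)/0.1098 = 1180 W

Q = 1180 W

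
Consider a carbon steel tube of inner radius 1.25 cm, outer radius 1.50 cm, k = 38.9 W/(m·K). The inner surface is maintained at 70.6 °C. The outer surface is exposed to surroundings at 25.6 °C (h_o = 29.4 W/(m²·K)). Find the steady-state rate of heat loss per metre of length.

Q' = 124 W/m

Series thermal resistances, inner to outer:
  R'_carbon steel = ln(0.0150/0.0125)/(2πk) = 0.1823/(2π·38.9) = 7.459×10^-4 m·K/W
  R'_conv,out = 1/(2πr h) = 1/(2π·0.0150·29.4) = 0.3609 m·K/W
ΣR = 7.459×10^-4 + 0.3609 = 0.3616 m·K/W
Q' = ΔT/ΣR = (70.6 °C − 25.6 °C)/0.3616 = 124 W/m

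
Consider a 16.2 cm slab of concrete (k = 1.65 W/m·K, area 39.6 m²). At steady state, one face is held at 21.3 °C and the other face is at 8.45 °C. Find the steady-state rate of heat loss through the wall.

Q = 5180 W

Q = kA·ΔT/L = 1.65 × 39.6 × |21.3 °C − 8.45 °C| / 0.162 = 5180 W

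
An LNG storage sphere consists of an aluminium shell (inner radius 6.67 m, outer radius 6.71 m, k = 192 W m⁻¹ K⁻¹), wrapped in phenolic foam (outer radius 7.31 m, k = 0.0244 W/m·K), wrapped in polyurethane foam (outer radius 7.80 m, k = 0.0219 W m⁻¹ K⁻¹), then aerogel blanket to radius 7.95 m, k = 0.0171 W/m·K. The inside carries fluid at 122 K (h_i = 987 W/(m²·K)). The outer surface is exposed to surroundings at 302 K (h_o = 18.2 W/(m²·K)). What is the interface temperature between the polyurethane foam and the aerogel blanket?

Treat each layer as a resistance in series:
  R_conv,in = 1/(4πr²h) = 1/(4π·6.67²·987) = 1.812×10^-6 K/W
  R_aluminium = (1/6.67 − 1/6.71)/(4πk) = 8.937×10^-4/(4π·192) = 3.704×10^-7 K/W
  R_phenolic foam = (1/6.71 − 1/7.31)/(4πk) = 0.01223/(4π·0.0244) = 0.03989 K/W
  R_polyurethane foam = (1/7.31 − 1/7.80)/(4πk) = 0.008594/(4π·0.0219) = 0.03123 K/W
  R_aerogel blanket = (1/7.80 − 1/7.95)/(4πk) = 0.002419/(4π·0.0171) = 0.01126 K/W
  R_conv,out = 1/(4πr²h) = 1/(4π·7.95²·18.2) = 6.918×10^-5 K/W
ΣR = 1.812×10^-6 + 3.704×10^-7 + 0.03989 + 0.03123 + 0.01126 + 6.918×10^-5 = 0.08245 K/W
Q = ΔT/ΣR = (122 K − 302 K)/0.08245 = -2183 W
From the inner boundary to the polyurethane foam/aerogel blanket interface, ΣR_partial = 0.07112 K/W.
T_interface = T_in − Q·ΣR_partial = 122 K − (-2183)(0.07112) = 277.3 K

T = 277.3 K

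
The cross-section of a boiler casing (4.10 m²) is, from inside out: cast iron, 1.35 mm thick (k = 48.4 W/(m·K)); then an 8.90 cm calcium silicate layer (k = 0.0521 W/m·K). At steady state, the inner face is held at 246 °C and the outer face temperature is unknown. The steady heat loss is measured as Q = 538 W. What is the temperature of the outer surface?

T_out = 21.8 °C

Series resistances:
  R_cast iron = L/(kA) = 0.00135/(48.4·4.10) = 6.803×10^-6 K/W
  R_calcium silicate = L/(kA) = 0.0890/(0.0521·4.10) = 0.4166 K/W
ΣR = 0.4167 K/W
ΔT = Q·ΣR = 538 × 0.4167 = 224.2 K
Heat flows outward, so T_out = T_in − ΔT = 246 − 224.2 = 21.8 °C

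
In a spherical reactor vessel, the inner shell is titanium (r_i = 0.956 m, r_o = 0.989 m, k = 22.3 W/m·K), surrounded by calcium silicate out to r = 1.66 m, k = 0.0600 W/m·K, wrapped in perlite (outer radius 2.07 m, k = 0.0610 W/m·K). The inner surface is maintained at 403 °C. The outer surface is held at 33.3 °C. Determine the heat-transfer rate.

Resistance network (inner→outer):
  R_titanium = (1/0.956 − 1/0.989)/(4πk) = 0.03490/(4π·22.3) = 1.246×10^-4 K/W
  R_calcium silicate = (1/0.989 − 1/1.66)/(4πk) = 0.4087/(4π·0.0600) = 0.5421 K/W
  R_perlite = (1/1.66 − 1/2.07)/(4πk) = 0.1193/(4π·0.0610) = 0.1557 K/W
ΣR = 1.246×10^-4 + 0.5421 + 0.1557 = 0.6979 K/W
Q = ΔT/ΣR = (403 °C − 33.3 °C)/0.6979 = 530 W

Q = 530 W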